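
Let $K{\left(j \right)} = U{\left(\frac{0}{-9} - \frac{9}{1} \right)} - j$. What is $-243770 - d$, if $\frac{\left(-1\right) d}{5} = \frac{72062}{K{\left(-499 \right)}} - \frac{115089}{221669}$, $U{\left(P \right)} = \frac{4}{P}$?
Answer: $- \frac{34534917044645}{142089829} \approx -2.4305 \cdot 10^{5}$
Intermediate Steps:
$K{\left(j \right)} = - \frac{4}{9} - j$ ($K{\left(j \right)} = \frac{4}{\frac{0}{-9} - \frac{9}{1}} - j = \frac{4}{0 \left(- \frac{1}{9}\right) - 9} - j = \frac{4}{0 - 9} - j = \frac{4}{-9} - j = 4 \left(- \frac{1}{9}\right) - j = - \frac{4}{9} - j$)
$d = - \frac{102320570685}{142089829}$ ($d = - 5 \left(\frac{72062}{- \frac{4}{9} - -499} - \frac{115089}{221669}\right) = - 5 \left(\frac{72062}{- \frac{4}{9} + 499} - \frac{115089}{221669}\right) = - 5 \left(\frac{72062}{\frac{4487}{9}} - \frac{115089}{221669}\right) = - 5 \left(72062 \cdot \frac{9}{4487} - \frac{115089}{221669}\right) = - 5 \left(\frac{648558}{4487} - \frac{115089}{221669}\right) = \left(-5\right) \frac{20464114137}{142089829} = - \frac{102320570685}{142089829} \approx -720.11$)
$-243770 - d = -243770 - - \frac{102320570685}{142089829} = -243770 + \frac{102320570685}{142089829} = - \frac{34534917044645}{142089829}$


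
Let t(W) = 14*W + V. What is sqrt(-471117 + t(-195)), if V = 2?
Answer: I*sqrt(473845) ≈ 688.36*I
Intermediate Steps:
t(W) = 2 + 14*W (t(W) = 14*W + 2 = 2 + 14*W)
sqrt(-471117 + t(-195)) = sqrt(-471117 + (2 + 14*(-195))) = sqrt(-471117 + (2 - 2730)) = sqrt(-471117 - 2728) = sqrt(-473845) = I*sqrt(473845)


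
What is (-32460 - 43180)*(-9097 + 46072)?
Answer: -2796789000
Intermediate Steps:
(-32460 - 43180)*(-9097 + 46072) = -75640*36975 = -2796789000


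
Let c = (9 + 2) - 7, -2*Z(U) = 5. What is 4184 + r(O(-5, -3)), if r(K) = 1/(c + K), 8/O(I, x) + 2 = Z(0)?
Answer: 83689/20 ≈ 4184.5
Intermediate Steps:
Z(U) = -5/2 (Z(U) = -1/2*5 = -5/2)
c = 4 (c = 11 - 7 = 4)
O(I, x) = -16/9 (O(I, x) = 8/(-2 - 5/2) = 8/(-9/2) = 8*(-2/9) = -16/9)
r(K) = 1/(4 + K)
4184 + r(O(-5, -3)) = 4184 + 1/(4 - 16/9) = 4184 + 1/(20/9) = 4184 + 9/20 = 83689/20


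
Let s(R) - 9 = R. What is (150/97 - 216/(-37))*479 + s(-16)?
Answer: 12669335/3589 ≈ 3530.0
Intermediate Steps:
s(R) = 9 + R
(150/97 - 216/(-37))*479 + s(-16) = (150/97 - 216/(-37))*479 + (9 - 16) = (150*(1/97) - 216*(-1/37))*479 - 7 = (150/97 + 216/37)*479 - 7 = (26502/3589)*479 - 7 = 12694458/3589 - 7 = 12669335/3589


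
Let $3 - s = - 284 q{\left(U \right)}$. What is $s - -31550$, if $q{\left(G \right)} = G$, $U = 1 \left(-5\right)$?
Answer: $30133$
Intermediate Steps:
$U = -5$
$s = -1417$ ($s = 3 - \left(-284\right) \left(-5\right) = 3 - 1420 = -1417$)
$s - -31550 = -1417 - -31550 = -1417 + 31550 = 30133$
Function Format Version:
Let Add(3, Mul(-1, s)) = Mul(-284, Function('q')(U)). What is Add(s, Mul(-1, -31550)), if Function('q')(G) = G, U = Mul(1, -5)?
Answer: 30133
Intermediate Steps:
U = -5
s = -1417 (s = Add(3, Mul(-1, Mul(-284, -5))) = Add(3, Mul(-1, 1420)) = Add(3, -1420) = -1417)
Add(s, Mul(-1, -31550)) = Add(-1417, Mul(-1, -31550)) = Add(-1417, 31550) = 30133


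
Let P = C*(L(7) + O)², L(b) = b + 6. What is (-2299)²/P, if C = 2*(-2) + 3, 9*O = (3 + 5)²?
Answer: -428117481/32761 ≈ -13068.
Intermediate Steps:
L(b) = 6 + b
O = 64/9 (O = (3 + 5)²/9 = (⅑)*8² = (⅑)*64 = 64/9 ≈ 7.1111)
C = -1 (C = -4 + 3 = -1)
P = -32761/81 (P = -((6 + 7) + 64/9)² = -(13 + 64/9)² = -(181/9)² = -1*32761/81 = -32761/81 ≈ -404.46)
(-2299)²/P = (-2299)²/(-32761/81) = 5285401*(-81/32761) = -428117481/32761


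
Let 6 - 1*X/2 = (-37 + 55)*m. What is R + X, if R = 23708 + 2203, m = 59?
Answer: 23799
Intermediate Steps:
R = 25911
X = -2112 (X = 12 - 2*(-37 + 55)*59 = 12 - 36*59 = 12 - 2*1062 = 12 - 2124 = -2112)
R + X = 25911 - 2112 = 23799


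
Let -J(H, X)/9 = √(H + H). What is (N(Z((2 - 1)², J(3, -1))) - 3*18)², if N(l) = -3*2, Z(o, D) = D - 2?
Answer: 3600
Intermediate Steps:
J(H, X) = -9*√2*√H (J(H, X) = -9*√(H + H) = -9*√2*√H)
Z(o, D) = -2 + D
N(l) = -6
(N(Z((2 - 1)², J(3, -1))) - 3*18)² = (-6 - 3*18)² = (-6 - 54)² = (-60)² = 3600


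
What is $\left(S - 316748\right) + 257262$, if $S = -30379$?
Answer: $-89865$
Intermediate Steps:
$\left(S - 316748\right) + 257262 = \left(-30379 - 316748\right) + 257262 = -347127 + 257262 = -89865$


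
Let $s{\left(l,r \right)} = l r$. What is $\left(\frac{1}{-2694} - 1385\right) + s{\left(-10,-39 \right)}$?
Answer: $- \frac{2680531}{2694} \approx -995.0$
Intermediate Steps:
$\left(\frac{1}{-2694} - 1385\right) + s{\left(-10,-39 \right)} = \left(\frac{1}{-2694} - 1385\right) - -390 = \left(- \frac{1}{2694} - 1385\right) + 390 = - \frac{3731191}{2694} + 390 = - \frac{2680531}{2694}$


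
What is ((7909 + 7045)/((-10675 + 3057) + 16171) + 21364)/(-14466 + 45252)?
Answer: 91370623/131656329 ≈ 0.69401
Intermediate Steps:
((7909 + 7045)/((-10675 + 3057) + 16171) + 21364)/(-14466 + 45252) = (14954/(-7618 + 16171) + 21364)/30786 = (14954/8553 + 21364)*(1/30786) = (182741246/8553)*(1/30786) = 91370623/131656329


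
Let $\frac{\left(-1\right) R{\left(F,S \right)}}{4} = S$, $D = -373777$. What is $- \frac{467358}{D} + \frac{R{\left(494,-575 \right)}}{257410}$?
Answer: $\frac{12116230988}{9621393757} \approx 1.2593$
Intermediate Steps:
$R{\left(F,S \right)} = - 4 S$
$- \frac{467358}{D} + \frac{R{\left(494,-575 \right)}}{257410} = - \frac{467358}{-373777} + \frac{\left(-4\right) \left(-575\right)}{257410} = \left(-467358\right) \left(- \frac{1}{373777}\right) + 2300 \cdot \frac{1}{257410} = \frac{467358}{373777} + \frac{230}{25741} = \frac{12116230988}{9621393757}$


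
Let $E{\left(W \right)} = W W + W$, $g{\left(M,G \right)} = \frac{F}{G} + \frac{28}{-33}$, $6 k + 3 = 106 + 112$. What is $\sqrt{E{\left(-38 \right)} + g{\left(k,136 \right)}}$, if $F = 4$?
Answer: $\frac{\sqrt{1768959786}}{1122} \approx 37.486$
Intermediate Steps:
$k = \frac{215}{6}$ ($k = - \frac{1}{2} + \frac{106 + 112}{6} = - \frac{1}{2} + \frac{1}{6} \cdot 218 = - \frac{1}{2} + \frac{109}{3} = \frac{215}{6} \approx 35.833$)
$g{\left(M,G \right)} = - \frac{28}{33} + \frac{4}{G}$ ($g{\left(M,G \right)} = \frac{4}{G} + \frac{28}{-33} = \frac{4}{G} + 28 \left(- \frac{1}{33}\right) = \frac{4}{G} - \frac{28}{33} = - \frac{28}{33} + \frac{4}{G}$)
$E{\left(W \right)} = W + W^{2}$ ($E{\left(W \right)} = W^{2} + W = W + W^{2}$)
$\sqrt{E{\left(-38 \right)} + g{\left(k,136 \right)}} = \sqrt{- 38 \left(1 - 38\right) - \left(\frac{28}{33} - \frac{4}{136}\right)} = \sqrt{\left(-38\right) \left(-37\right) + \left(- \frac{28}{33} + 4 \cdot \frac{1}{136}\right)} = \sqrt{1406 + \left(- \frac{28}{33} + \frac{1}{34}\right)} = \sqrt{1406 - \frac{919}{1122}} = \sqrt{\frac{1576613}{1122}} = \frac{\sqrt{1768959786}}{1122}$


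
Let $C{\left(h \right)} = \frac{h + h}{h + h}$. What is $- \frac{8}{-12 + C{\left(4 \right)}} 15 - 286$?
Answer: $- \frac{3026}{11} \approx -275.09$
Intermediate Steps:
$C{\left(h \right)} = 1$ ($C{\left(h \right)} = \frac{2 h}{2 h} = 2 h \frac{1}{2 h} = 1$)
$- \frac{8}{-12 + C{\left(4 \right)}} 15 - 286 = - \frac{8}{-12 + 1} \cdot 15 - 286 = - \frac{8}{-11} \cdot 15 - 286 = \left(-8\right) \left(- \frac{1}{11}\right) 15 - 286 = \frac{8}{11} \cdot 15 - 286 = \frac{120}{11} - 286 = - \frac{3026}{11}$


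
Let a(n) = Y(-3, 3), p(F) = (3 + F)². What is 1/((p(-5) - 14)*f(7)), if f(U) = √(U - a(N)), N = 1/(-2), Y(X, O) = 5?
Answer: -√2/20 ≈ -0.070711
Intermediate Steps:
N = -½ (N = 1*(-½) = -½ ≈ -0.50000)
a(n) = 5
f(U) = √(-5 + U) (f(U) = √(U - 1*5) = √(U - 5) = √(-5 + U))
1/((p(-5) - 14)*f(7)) = 1/(((3 - 5)² - 14)*√(-5 + 7)) = 1/(((-2)² - 14)*√2) = 1/((4 - 14)*√2) = 1/(-10*√2) = -√2/20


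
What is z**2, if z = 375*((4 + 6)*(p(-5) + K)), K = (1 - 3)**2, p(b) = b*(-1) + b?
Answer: 225000000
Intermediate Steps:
p(b) = 0 (p(b) = -b + b = 0)
K = 4 (K = (-2)**2 = 4)
z = 15000 (z = 375*((4 + 6)*(0 + 4)) = 375*(10*4) = 375*40 = 15000)
z**2 = 15000**2 = 225000000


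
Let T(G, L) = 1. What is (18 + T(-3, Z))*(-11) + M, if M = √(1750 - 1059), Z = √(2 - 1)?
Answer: -209 + √691 ≈ -182.71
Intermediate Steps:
Z = 1 (Z = √1 = 1)
M = √691 ≈ 26.287
(18 + T(-3, Z))*(-11) + M = (18 + 1)*(-11) + √691 = 19*(-11) + √691 = -209 + √691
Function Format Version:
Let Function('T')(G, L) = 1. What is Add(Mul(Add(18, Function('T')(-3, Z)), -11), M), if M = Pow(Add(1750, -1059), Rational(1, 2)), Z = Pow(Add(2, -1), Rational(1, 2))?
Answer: Add(-209, Pow(691, Rational(1, 2))) ≈ -182.71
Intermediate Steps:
Z = 1 (Z = Pow(1, Rational(1, 2)) = 1)
M = Pow(691, Rational(1, 2)) ≈ 26.287
Add(Mul(Add(18, Function('T')(-3, Z)), -11), M) = Add(Mul(Add(18, 1), -11), Pow(691, Rational(1, 2))) = Add(Mul(19, -11), Pow(691, Rational(1, 2))) = Add(-209, Pow(691, Rational(1, 2)))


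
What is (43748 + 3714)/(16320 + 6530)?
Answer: 23731/11425 ≈ 2.0771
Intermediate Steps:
(43748 + 3714)/(16320 + 6530) = 47462/22850 = 47462*(1/22850) = 23731/11425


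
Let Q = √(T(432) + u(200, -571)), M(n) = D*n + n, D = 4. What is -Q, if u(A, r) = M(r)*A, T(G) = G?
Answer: -2*I*√142642 ≈ -755.36*I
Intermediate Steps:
M(n) = 5*n (M(n) = 4*n + n = 5*n)
u(A, r) = 5*A*r (u(A, r) = (5*r)*A = 5*A*r)
Q = 2*I*√142642 (Q = √(432 + 5*200*(-571)) = √(432 - 571000) = √(-570568) = 2*I*√142642 ≈ 755.36*I)
-Q = -2*I*√142642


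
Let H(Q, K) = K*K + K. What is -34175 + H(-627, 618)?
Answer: 348367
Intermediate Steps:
H(Q, K) = K + K**2 (H(Q, K) = K**2 + K = K + K**2)
-34175 + H(-627, 618) = -34175 + 618*(1 + 618) = -34175 + 618*619 = -34175 + 382542 = 348367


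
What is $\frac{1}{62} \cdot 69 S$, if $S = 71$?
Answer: $\frac{4899}{62} \approx 79.016$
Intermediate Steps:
$\frac{1}{62} \cdot 69 S = \frac{1}{62} \cdot 69 \cdot 71 = \frac{69}{62} \cdot 71 = \frac{4899}{62}$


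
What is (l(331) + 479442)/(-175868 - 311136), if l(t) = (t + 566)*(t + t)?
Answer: -268314/121751 ≈ -2.2038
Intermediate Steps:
l(t) = 2*t*(566 + t) (l(t) = (566 + t)*(2*t) = 2*t*(566 + t))
(l(331) + 479442)/(-175868 - 311136) = (2*331*(566 + 331) + 479442)/(-175868 - 311136) = (2*331*897 + 479442)/(-487004) = (593814 + 479442)*(-1/487004) = 1073256*(-1/487004) = -268314/121751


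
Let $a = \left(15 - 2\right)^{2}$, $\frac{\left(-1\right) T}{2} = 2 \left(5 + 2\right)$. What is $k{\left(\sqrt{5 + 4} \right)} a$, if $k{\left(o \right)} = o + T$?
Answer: $-4225$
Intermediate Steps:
$T = -28$ ($T = - 2 \cdot 2 \left(5 + 2\right) = - 2 \cdot 2 \cdot 7 = \left(-2\right) 14 = -28$)
$a = 169$ ($a = 13^{2} = 169$)
$k{\left(o \right)} = -28 + o$ ($k{\left(o \right)} = o - 28 = -28 + o$)
$k{\left(\sqrt{5 + 4} \right)} a = \left(-28 + \sqrt{5 + 4}\right) 169 = \left(-28 + \sqrt{9}\right) 169 = \left(-28 + 3\right) 169 = \left(-25\right) 169 = -4225$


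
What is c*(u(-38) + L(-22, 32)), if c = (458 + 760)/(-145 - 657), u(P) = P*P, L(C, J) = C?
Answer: -865998/401 ≈ -2159.6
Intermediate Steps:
u(P) = P²
c = -609/401 (c = 1218/(-802) = 1218*(-1/802) = -609/401 ≈ -1.5187)
c*(u(-38) + L(-22, 32)) = -609*((-38)² - 22)/401 = -609*(1444 - 22)/401 = -609/401*1422 = -865998/401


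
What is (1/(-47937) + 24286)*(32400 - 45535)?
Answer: -15291740480435/47937 ≈ -3.1900e+8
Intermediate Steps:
(1/(-47937) + 24286)*(32400 - 45535) = (-1/47937 + 24286)*(-13135) = (1164197981/47937)*(-13135) = -15291740480435/47937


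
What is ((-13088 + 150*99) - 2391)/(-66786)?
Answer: 629/66786 ≈ 0.0094181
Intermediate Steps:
((-13088 + 150*99) - 2391)/(-66786) = ((-13088 + 14850) - 2391)*(-1/66786) = (1762 - 2391)*(-1/66786) = -629*(-1/66786) = 629/66786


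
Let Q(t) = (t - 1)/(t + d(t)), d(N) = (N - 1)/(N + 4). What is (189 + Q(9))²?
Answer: 563065441/15625 ≈ 36036.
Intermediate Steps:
d(N) = (-1 + N)/(4 + N)
Q(t) = (-1 + t)/(t + (-1 + t)/(4 + t)) (Q(t) = (t - 1)/(t + (-1 + t)/(4 + t)) = (-1 + t)/(t + (-1 + t)/(4 + t)))
(189 + Q(9))² = (189 + (-1 + 9)*(4 + 9)/(-1 + 9 + 9*(4 + 9)))² = (189 + 8*13/(-1 + 9 + 9*13))² = (189 + 8*13/(-1 + 9 + 117))² = (189 + 8*13/125)² = (189 + (1/125)*8*13)² = (189 + 104/125)² = (23729/125)² = 563065441/15625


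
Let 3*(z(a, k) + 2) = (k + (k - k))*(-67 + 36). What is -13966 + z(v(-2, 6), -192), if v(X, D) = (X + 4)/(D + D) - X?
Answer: -11984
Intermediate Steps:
v(X, D) = -X + (4 + X)/(2*D) (v(X, D) = (4 + X)/((2*D)) - X = (4 + X)*(1/(2*D)) - X = (4 + X)/(2*D) - X = -X + (4 + X)/(2*D))
z(a, k) = -2 - 31*k/3 (z(a, k) = -2 + ((k + (k - k))*(-67 + 36))/3 = -2 + ((k + 0)*(-31))/3 = -2 + (k*(-31))/3 = -2 + (-31*k)/3 = -2 - 31*k/3)
-13966 + z(v(-2, 6), -192) = -13966 + (-2 - 31/3*(-192)) = -13966 + (-2 + 1984) = -13966 + 1982 = -11984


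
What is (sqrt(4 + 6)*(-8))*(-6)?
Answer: 48*sqrt(10) ≈ 151.79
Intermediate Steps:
(sqrt(4 + 6)*(-8))*(-6) = (sqrt(10)*(-8))*(-6) = -8*sqrt(10)*(-6) = 48*sqrt(10)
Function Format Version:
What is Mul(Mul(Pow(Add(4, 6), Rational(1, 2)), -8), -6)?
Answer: Mul(48, Pow(10, Rational(1, 2))) ≈ 151.79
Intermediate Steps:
Mul(Mul(Pow(Add(4, 6), Rational(1, 2)), -8), -6) = Mul(Mul(Pow(10, Rational(1, 2)), -8), -6) = Mul(Mul(-8, Pow(10, Rational(1, 2))), -6) = Mul(48, Pow(10, Rational(1, 2)))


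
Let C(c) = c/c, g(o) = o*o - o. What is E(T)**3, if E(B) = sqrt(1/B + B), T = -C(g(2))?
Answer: -2*I*sqrt(2) ≈ -2.8284*I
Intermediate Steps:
g(o) = o**2 - o
C(c) = 1
T = -1 (T = -1*1 = -1)
E(B) = sqrt(B + 1/B)
E(T)**3 = (sqrt(-1 + 1/(-1)))**3 = (sqrt(-1 - 1))**3 = (sqrt(-2))**3 = (I*sqrt(2))**3 = -2*I*sqrt(2)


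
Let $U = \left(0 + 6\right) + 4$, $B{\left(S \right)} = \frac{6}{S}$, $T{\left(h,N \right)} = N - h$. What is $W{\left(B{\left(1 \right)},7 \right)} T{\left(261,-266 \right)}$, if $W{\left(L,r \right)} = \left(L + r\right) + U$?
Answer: $-12121$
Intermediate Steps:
$U = 10$ ($U = 6 + 4 = 10$)
$W{\left(L,r \right)} = 10 + L + r$ ($W{\left(L,r \right)} = \left(L + r\right) + 10 = 10 + L + r$)
$W{\left(B{\left(1 \right)},7 \right)} T{\left(261,-266 \right)} = \left(10 + \frac{6}{1} + 7\right) \left(-266 - 261\right) = \left(10 + 6 \cdot 1 + 7\right) \left(-266 - 261\right) = \left(10 + 6 + 7\right) \left(-527\right) = 23 \left(-527\right) = -12121$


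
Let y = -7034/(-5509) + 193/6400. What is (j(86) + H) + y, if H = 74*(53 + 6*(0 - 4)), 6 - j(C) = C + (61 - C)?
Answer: 73769722437/35257600 ≈ 2092.3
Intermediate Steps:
j(C) = -55 (j(C) = 6 - (C + (61 - C)) = 6 - 1*61 = 6 - 61 = -55)
H = 2146 (H = 74*(53 + 6*(-4)) = 74*(53 - 24) = 74*29 = 2146)
y = 46080837/35257600 (y = -7034*(-1/5509) + 193*(1/6400) = 7034/5509 + 193/6400 = 46080837/35257600 ≈ 1.3070)
(j(86) + H) + y = (-55 + 2146) + 46080837/35257600 = 2091 + 46080837/35257600 = 73769722437/35257600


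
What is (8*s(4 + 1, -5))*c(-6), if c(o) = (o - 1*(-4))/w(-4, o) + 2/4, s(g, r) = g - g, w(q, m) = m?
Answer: 0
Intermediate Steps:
s(g, r) = 0
c(o) = ½ + (4 + o)/o (c(o) = (o - 1*(-4))/o + 2/4 = (o + 4)/o + 2*(¼) = (4 + o)/o + ½ = ½ + (4 + o)/o)
(8*s(4 + 1, -5))*c(-6) = (8*0)*(3/2 + 4/(-6)) = 0*(3/2 + 4*(-⅙)) = 0*(3/2 - ⅔) = 0*(⅚) = 0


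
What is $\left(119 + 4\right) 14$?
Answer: $1722$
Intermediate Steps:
$\left(119 + 4\right) 14 = 123 \cdot 14 = 1722$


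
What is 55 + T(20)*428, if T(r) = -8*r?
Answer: -68425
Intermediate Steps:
55 + T(20)*428 = 55 - 8*20*428 = 55 - 160*428 = 55 - 68480 = -68425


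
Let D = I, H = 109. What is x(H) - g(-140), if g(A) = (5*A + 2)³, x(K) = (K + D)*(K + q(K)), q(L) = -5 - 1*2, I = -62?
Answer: 340073186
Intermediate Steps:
q(L) = -7 (q(L) = -5 - 2 = -7)
D = -62
x(K) = (-62 + K)*(-7 + K) (x(K) = (K - 62)*(K - 7) = (-62 + K)*(-7 + K))
g(A) = (2 + 5*A)³
x(H) - g(-140) = (434 + 109² - 69*109) - (2 + 5*(-140))³ = (434 + 11881 - 7521) - (2 - 700)³ = 4794 - 1*(-698)³ = 4794 - 1*(-340068392) = 4794 + 340068392 = 340073186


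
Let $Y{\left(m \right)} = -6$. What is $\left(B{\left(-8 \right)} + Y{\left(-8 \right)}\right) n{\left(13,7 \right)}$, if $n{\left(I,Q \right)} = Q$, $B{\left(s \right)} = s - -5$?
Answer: $-63$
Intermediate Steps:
$B{\left(s \right)} = 5 + s$ ($B{\left(s \right)} = s + 5 = 5 + s$)
$\left(B{\left(-8 \right)} + Y{\left(-8 \right)}\right) n{\left(13,7 \right)} = \left(\left(5 - 8\right) - 6\right) 7 = \left(-3 - 6\right) 7 = \left(-9\right) 7 = -63$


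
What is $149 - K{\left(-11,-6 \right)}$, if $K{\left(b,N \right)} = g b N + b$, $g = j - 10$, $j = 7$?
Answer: $358$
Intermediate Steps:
$g = -3$ ($g = 7 - 10 = -3$)
$K{\left(b,N \right)} = b - 3 N b$ ($K{\left(b,N \right)} = - 3 b N + b = - 3 N b + b = b - 3 N b$)
$149 - K{\left(-11,-6 \right)} = 149 - - 11 \left(1 - -18\right) = 149 - - 11 \left(1 + 18\right) = 149 - \left(-11\right) 19 = 149 - -209 = 149 + 209 = 358$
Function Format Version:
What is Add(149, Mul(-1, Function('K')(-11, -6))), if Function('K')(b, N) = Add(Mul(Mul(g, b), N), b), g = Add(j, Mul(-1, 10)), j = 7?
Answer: 358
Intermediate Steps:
g = -3 (g = Add(7, Mul(-1, 10)) = Add(7, -10) = -3)
Function('K')(b, N) = Add(b, Mul(-3, N, b)) (Function('K')(b, N) = Add(Mul(Mul(-3, b), N), b) = Add(Mul(-3, N, b), b) = Add(b, Mul(-3, N, b)))
Add(149, Mul(-1, Function('K')(-11, -6))) = Add(149, Mul(-1, Mul(-11, Add(1, Mul(-3, -6))))) = Add(149, Mul(-1, Mul(-11, Add(1, 18)))) = Add(149, Mul(-1, Mul(-11, 19))) = Add(149, Mul(-1, -209)) = Add(149, 209) = 358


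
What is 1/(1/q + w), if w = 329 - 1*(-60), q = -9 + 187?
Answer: 178/69243 ≈ 0.0025707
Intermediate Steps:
q = 178
w = 389 (w = 329 + 60 = 389)
1/(1/q + w) = 1/(1/178 + 389) = 1/(69243/178) = 178/69243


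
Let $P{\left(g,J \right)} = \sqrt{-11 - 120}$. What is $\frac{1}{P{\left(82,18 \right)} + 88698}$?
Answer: $\frac{88698}{7867335335} - \frac{i \sqrt{131}}{7867335335} \approx 1.1274 \cdot 10^{-5} - 1.4548 \cdot 10^{-9} i$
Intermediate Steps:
$P{\left(g,J \right)} = i \sqrt{131}$ ($P{\left(g,J \right)} = \sqrt{-131} = i \sqrt{131}$)
$\frac{1}{P{\left(82,18 \right)} + 88698} = \frac{1}{i \sqrt{131} + 88698} = \frac{1}{88698 + i \sqrt{131}}$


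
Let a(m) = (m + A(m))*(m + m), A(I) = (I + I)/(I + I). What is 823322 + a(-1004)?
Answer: 2837346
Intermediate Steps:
A(I) = 1 (A(I) = (2*I)/((2*I)) = (2*I)*(1/(2*I)) = 1)
a(m) = 2*m*(1 + m) (a(m) = (m + 1)*(m + m) = (1 + m)*(2*m) = 2*m*(1 + m))
823322 + a(-1004) = 823322 + 2*(-1004)*(1 - 1004) = 823322 + 2*(-1004)*(-1003) = 823322 + 2014024 = 2837346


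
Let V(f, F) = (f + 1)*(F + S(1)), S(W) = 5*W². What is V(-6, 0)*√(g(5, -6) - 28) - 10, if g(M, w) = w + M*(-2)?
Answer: -10 - 50*I*√11 ≈ -10.0 - 165.83*I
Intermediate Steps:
g(M, w) = w - 2*M
V(f, F) = (1 + f)*(5 + F) (V(f, F) = (f + 1)*(F + 5*1²) = (1 + f)*(F + 5*1) = (1 + f)*(F + 5) = (1 + f)*(5 + F))
V(-6, 0)*√(g(5, -6) - 28) - 10 = (5 + 0 + 5*(-6) + 0*(-6))*√((-6 - 2*5) - 28) - 10 = (5 + 0 - 30 + 0)*√((-6 - 10) - 28) - 10 = -25*√(-16 - 28) - 10 = -50*I*√11 - 10 = -10 - 50*I*√11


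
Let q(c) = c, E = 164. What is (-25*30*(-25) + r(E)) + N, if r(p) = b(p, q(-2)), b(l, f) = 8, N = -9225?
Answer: 9533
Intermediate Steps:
r(p) = 8
(-25*30*(-25) + r(E)) + N = (-25*30*(-25) + 8) - 9225 = (-750*(-25) + 8) - 9225 = (18750 + 8) - 9225 = 18758 - 9225 = 9533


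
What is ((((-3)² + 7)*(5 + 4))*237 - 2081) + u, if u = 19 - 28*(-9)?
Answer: 32318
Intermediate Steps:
u = 271 (u = 19 + 252 = 271)
((((-3)² + 7)*(5 + 4))*237 - 2081) + u = ((((-3)² + 7)*(5 + 4))*237 - 2081) + 271 = (((9 + 7)*9)*237 - 2081) + 271 = ((16*9)*237 - 2081) + 271 = (144*237 - 2081) + 271 = (34128 - 2081) + 271 = 32047 + 271 = 32318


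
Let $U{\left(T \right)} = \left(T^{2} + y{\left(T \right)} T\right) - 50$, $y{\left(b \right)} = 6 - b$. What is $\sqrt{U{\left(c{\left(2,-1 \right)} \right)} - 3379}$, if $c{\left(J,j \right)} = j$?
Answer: $i \sqrt{3435} \approx 58.609 i$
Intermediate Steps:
$U{\left(T \right)} = -50 + T^{2} + T \left(6 - T\right)$ ($U{\left(T \right)} = \left(T^{2} + \left(6 - T\right) T\right) - 50 = \left(T^{2} + T \left(6 - T\right)\right) - 50 = -50 + T^{2} + T \left(6 - T\right)$)
$\sqrt{U{\left(c{\left(2,-1 \right)} \right)} - 3379} = \sqrt{\left(-50 + 6 \left(-1\right)\right) - 3379} = \sqrt{\left(-50 - 6\right) - 3379} = \sqrt{-56 - 3379} = \sqrt{-3435} = i \sqrt{3435}$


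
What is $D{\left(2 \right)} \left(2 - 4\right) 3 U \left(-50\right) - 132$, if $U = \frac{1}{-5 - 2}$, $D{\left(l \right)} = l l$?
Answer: $- \frac{2124}{7} \approx -303.43$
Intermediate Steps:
$D{\left(l \right)} = l^{2}$
$U = - \frac{1}{7}$ ($U = \frac{1}{-7} = - \frac{1}{7} \approx -0.14286$)
$D{\left(2 \right)} \left(2 - 4\right) 3 U \left(-50\right) - 132 = 2^{2} \left(2 - 4\right) 3 \left(- \frac{1}{7}\right) \left(-50\right) - 132 = 4 \left(\left(-2\right) 3\right) \left(- \frac{1}{7}\right) \left(-50\right) - 132 = 4 \left(-6\right) \left(- \frac{1}{7}\right) \left(-50\right) - 132 = \left(-24\right) \left(- \frac{1}{7}\right) \left(-50\right) - 132 = \frac{24}{7} \left(-50\right) - 132 = - \frac{1200}{7} - 132 = - \frac{2124}{7}$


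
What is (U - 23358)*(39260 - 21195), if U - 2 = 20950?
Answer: -43464390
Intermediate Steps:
U = 20952 (U = 2 + 20950 = 20952)
(U - 23358)*(39260 - 21195) = (20952 - 23358)*(39260 - 21195) = -2406*18065 = -43464390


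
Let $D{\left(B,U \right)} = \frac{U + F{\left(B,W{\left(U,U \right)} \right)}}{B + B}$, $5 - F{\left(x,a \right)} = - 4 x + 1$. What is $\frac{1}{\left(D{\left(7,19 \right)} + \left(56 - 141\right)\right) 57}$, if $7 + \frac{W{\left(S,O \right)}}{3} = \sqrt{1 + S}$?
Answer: $- \frac{14}{64923} \approx -0.00021564$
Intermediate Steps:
$W{\left(S,O \right)} = -21 + 3 \sqrt{1 + S}$
$F{\left(x,a \right)} = 4 + 4 x$ ($F{\left(x,a \right)} = 5 - \left(- 4 x + 1\right) = 5 - \left(1 - 4 x\right) = 5 + \left(-1 + 4 x\right) = 4 + 4 x$)
$D{\left(B,U \right)} = \frac{4 + U + 4 B}{2 B}$ ($D{\left(B,U \right)} = \frac{U + \left(4 + 4 B\right)}{B + B} = \frac{4 + U + 4 B}{2 B}$)
$\frac{1}{\left(D{\left(7,19 \right)} + \left(56 - 141\right)\right) 57} = \frac{1}{\left(\frac{4 + 19 + 4 \cdot 7}{2 \cdot 7} + \left(56 - 141\right)\right) 57} = \frac{1}{\left(\frac{1}{2} \cdot \frac{1}{7} \left(4 + 19 + 28\right) + \left(56 - 141\right)\right) 57} = \frac{1}{\left(\frac{1}{2} \cdot \frac{1}{7} \cdot 51 - 85\right) 57} = \frac{1}{\left(\frac{51}{14} - 85\right) 57} = \frac{1}{\left(- \frac{1139}{14}\right) 57} = \frac{1}{- \frac{64923}{14}} = - \frac{14}{64923}$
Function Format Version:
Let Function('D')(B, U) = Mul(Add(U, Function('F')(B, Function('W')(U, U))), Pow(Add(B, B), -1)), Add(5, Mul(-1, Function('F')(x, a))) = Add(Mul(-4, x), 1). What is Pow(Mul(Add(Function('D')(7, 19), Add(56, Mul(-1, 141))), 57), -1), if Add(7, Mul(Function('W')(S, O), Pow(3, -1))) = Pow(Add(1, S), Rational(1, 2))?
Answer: Rational(-14, 64923) ≈ -0.00021564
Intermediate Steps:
Function('W')(S, O) = Add(-21, Mul(3, Pow(Add(1, S), Rational(1, 2))))
Function('F')(x, a) = Add(4, Mul(4, x)) (Function('F')(x, a) = Add(5, Mul(-1, Add(Mul(-4, x), 1))) = Add(5, Mul(-1, Add(1, Mul(-4, x)))) = Add(5, Add(-1, Mul(4, x))) = Add(4, Mul(4, x)))
Function('D')(B, U) = Mul(Rational(1, 2), Pow(B, -1), Add(4, U, Mul(4, B))) (Function('D')(B, U) = Mul(Add(U, Add(4, Mul(4, B))), Pow(Add(B, B), -1)) = Mul(Add(4, U, Mul(4, B)), Pow(Mul(2, B), -1)) = Mul(Add(4, U, Mul(4, B)), Mul(Rational(1, 2), Pow(B, -1))) = Mul(Rational(1, 2), Pow(B, -1), Add(4, U, Mul(4, B))))
Pow(Mul(Add(Function('D')(7, 19), Add(56, Mul(-1, 141))), 57), -1) = Pow(Mul(Add(Mul(Rational(1, 2), Pow(7, -1), Add(4, 19, Mul(4, 7))), Add(56, Mul(-1, 141))), 57), -1) = Pow(Mul(Add(Mul(Rational(1, 2), Rational(1, 7), Add(4, 19, 28)), Add(56, -141)), 57), -1) = Pow(Mul(Add(Mul(Rational(1, 2), Rational(1, 7), 51), -85), 57), -1) = Pow(Mul(Add(Rational(51, 14), -85), 57), -1) = Pow(Mul(Rational(-1139, 14), 57), -1) = Pow(Rational(-64923, 14), -1) = Rational(-14, 64923)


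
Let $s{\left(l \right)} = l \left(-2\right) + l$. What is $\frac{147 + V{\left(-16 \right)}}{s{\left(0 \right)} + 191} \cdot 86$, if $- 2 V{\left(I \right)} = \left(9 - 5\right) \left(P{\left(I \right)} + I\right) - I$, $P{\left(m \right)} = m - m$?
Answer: $\frac{14706}{191} \approx 76.995$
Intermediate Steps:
$P{\left(m \right)} = 0$
$V{\left(I \right)} = - \frac{3 I}{2}$ ($V{\left(I \right)} = - \frac{\left(9 - 5\right) \left(0 + I\right) - I}{2} = - \frac{4 I - I}{2} = - \frac{3 I}{2}$)
$s{\left(l \right)} = - l$ ($s{\left(l \right)} = - 2 l + l = - l$)
$\frac{147 + V{\left(-16 \right)}}{s{\left(0 \right)} + 191} \cdot 86 = \frac{147 - -24}{\left(-1\right) 0 + 191} \cdot 86 = \frac{147 + 24}{0 + 191} \cdot 86 = \frac{171}{191} \cdot 86 = \frac{14706}{191}$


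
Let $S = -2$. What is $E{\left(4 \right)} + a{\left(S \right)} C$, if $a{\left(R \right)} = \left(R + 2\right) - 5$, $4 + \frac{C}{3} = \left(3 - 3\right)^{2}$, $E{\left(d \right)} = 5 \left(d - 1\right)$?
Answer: $75$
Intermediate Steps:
$E{\left(d \right)} = -5 + 5 d$ ($E{\left(d \right)} = 5 \left(-1 + d\right) = -5 + 5 d$)
$C = -12$ ($C = -12 + 3 \left(3 - 3\right)^{2} = -12 + 3 \cdot 0^{2} = -12 + 3 \cdot 0 = -12 + 0 = -12$)
$a{\left(R \right)} = -3 + R$ ($a{\left(R \right)} = \left(2 + R\right) - 5 = -3 + R$)
$E{\left(4 \right)} + a{\left(S \right)} C = \left(-5 + 5 \cdot 4\right) + \left(-3 - 2\right) \left(-12\right) = \left(-5 + 20\right) - -60 = 15 + 60 = 75$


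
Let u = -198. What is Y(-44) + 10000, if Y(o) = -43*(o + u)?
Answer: 20406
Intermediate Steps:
Y(o) = 8514 - 43*o (Y(o) = -43*(o - 198) = -43*(-198 + o) = 8514 - 43*o)
Y(-44) + 10000 = (8514 - 43*(-44)) + 10000 = (8514 + 1892) + 10000 = 10406 + 10000 = 20406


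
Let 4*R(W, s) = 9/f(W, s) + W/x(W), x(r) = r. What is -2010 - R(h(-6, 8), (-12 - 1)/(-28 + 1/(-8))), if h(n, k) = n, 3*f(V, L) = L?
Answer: -842339/416 ≈ -2024.9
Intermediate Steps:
f(V, L) = L/3
R(W, s) = ¼ + 27/(4*s) (R(W, s) = (9/((s/3)) + W/W)/4 = (9*(3/s) + 1)/4 = (27/s + 1)/4 = (1 + 27/s)/4 = ¼ + 27/(4*s))
-2010 - R(h(-6, 8), (-12 - 1)/(-28 + 1/(-8))) = -2010 - (27 + (-12 - 1)/(-28 + 1/(-8)))/(4*((-12 - 1)/(-28 + 1/(-8)))) = -2010 - (27 - 13/(-28 - ⅛))/(4*((-13/(-28 - ⅛)))) = -2010 - (27 - 13/(-225/8))/(4*((-13/(-225/8)))) = -2010 - (27 - 13*(-8/225))/(4*((-13*(-8/225)))) = -2010 - (27 + 104/225)/(4*104/225) = -2010 - 225*6179/(4*104*225) = -2010 - 1*6179/416 = -2010 - 6179/416 = -842339/416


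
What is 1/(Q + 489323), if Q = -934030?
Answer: -1/444707 ≈ -2.2487e-6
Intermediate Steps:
1/(Q + 489323) = 1/(-934030 + 489323) = 1/(-444707) = -1/444707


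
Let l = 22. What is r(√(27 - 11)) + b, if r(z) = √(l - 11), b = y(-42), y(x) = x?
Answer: -42 + √11 ≈ -38.683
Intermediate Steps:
b = -42
r(z) = √11 (r(z) = √(22 - 11) = √11)
r(√(27 - 11)) + b = √11 - 42 = -42 + √11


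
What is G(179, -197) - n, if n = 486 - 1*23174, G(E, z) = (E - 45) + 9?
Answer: 22831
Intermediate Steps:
G(E, z) = -36 + E (G(E, z) = (-45 + E) + 9 = -36 + E)
n = -22688 (n = 486 - 23174 = -22688)
G(179, -197) - n = (-36 + 179) - 1*(-22688) = 143 + 22688 = 22831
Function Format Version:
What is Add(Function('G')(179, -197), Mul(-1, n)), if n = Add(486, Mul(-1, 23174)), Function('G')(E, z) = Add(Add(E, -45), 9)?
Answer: 22831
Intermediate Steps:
Function('G')(E, z) = Add(-36, E) (Function('G')(E, z) = Add(Add(-45, E), 9) = Add(-36, E))
n = -22688 (n = Add(486, -23174) = -22688)
Add(Function('G')(179, -197), Mul(-1, n)) = Add(Add(-36, 179), Mul(-1, -22688)) = Add(143, 22688) = 22831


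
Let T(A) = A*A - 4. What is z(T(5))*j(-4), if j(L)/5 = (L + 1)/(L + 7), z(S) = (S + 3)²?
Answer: -2880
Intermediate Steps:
T(A) = -4 + A² (T(A) = A² - 4 = -4 + A²)
z(S) = (3 + S)²
j(L) = 5*(1 + L)/(7 + L) (j(L) = 5*((L + 1)/(L + 7)) = 5*((1 + L)/(7 + L)) = 5*(1 + L)/(7 + L))
z(T(5))*j(-4) = (3 + (-4 + 5²))²*(5*(1 - 4)/(7 - 4)) = (3 + (-4 + 25))²*(5*(-3)/3) = (3 + 21)²*(5*(⅓)*(-3)) = 24²*(-5) = 576*(-5) = -2880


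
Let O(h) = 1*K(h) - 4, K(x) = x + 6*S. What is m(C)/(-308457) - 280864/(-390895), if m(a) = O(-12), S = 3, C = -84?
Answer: 86633685058/120574299015 ≈ 0.71851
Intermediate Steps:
K(x) = 18 + x (K(x) = x + 6*3 = x + 18 = 18 + x)
O(h) = 14 + h (O(h) = 1*(18 + h) - 4 = (18 + h) - 4 = 14 + h)
m(a) = 2 (m(a) = 14 - 12 = 2)
m(C)/(-308457) - 280864/(-390895) = 2/(-308457) - 280864/(-390895) = 2*(-1/308457) - 280864*(-1/390895) = -2/308457 + 280864/390895 = 86633685058/120574299015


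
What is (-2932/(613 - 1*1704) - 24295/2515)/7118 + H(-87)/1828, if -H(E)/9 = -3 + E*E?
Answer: -33249184598245/892558979899 ≈ -37.252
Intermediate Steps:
H(E) = 27 - 9*E² (H(E) = -9*(-3 + E*E) = -9*(-3 + E²) = 27 - 9*E²)
(-2932/(613 - 1*1704) - 24295/2515)/7118 + H(-87)/1828 = (-2932/(613 - 1*1704) - 24295/2515)/7118 + (27 - 9*(-87)²)/1828 = (-2932/(613 - 1704) - 24295*1/2515)*(1/7118) + (27 - 9*7569)*(1/1828) = (-2932/(-1091) - 4859/503)*(1/7118) + (27 - 68121)*(1/1828) = (-2932*(-1/1091) - 4859/503)*(1/7118) - 68094*1/1828 = (2932/1091 - 4859/503)*(1/7118) - 34047/914 = -3826373/548773*1/7118 - 34047/914 = -3826373/3906166214 - 34047/914 = -33249184598245/892558979899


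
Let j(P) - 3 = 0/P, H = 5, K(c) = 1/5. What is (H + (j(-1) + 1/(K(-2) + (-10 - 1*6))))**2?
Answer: 393129/6241 ≈ 62.991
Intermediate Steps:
K(c) = 1/5
j(P) = 3 (j(P) = 3 + 0/P = 3 + 0 = 3)
(H + (j(-1) + 1/(K(-2) + (-10 - 1*6))))**2 = (5 + (3 + 1/(1/5 + (-10 - 1*6))))**2 = (5 + (3 + 1/(1/5 + (-10 - 6))))**2 = (5 + (3 + 1/(1/5 - 16)))**2 = (5 + (3 + 1/(-79/5)))**2 = (5 + (3 - 5/79))**2 = (5 + 232/79)**2 = (627/79)**2 = 393129/6241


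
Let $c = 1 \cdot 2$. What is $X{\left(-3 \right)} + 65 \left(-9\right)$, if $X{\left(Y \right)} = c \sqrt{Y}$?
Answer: $-585 + 2 i \sqrt{3} \approx -585.0 + 3.4641 i$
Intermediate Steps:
$c = 2$
$X{\left(Y \right)} = 2 \sqrt{Y}$
$X{\left(-3 \right)} + 65 \left(-9\right) = 2 \sqrt{-3} + 65 \left(-9\right) = 2 i \sqrt{3} - 585 = -585 + 2 i \sqrt{3}$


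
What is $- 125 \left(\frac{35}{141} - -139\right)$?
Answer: $- \frac{2454250}{141} \approx -17406.0$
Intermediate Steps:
$- 125 \left(\frac{35}{141} - -139\right) = - 125 \left(35 \cdot \frac{1}{141} + 139\right) = - 125 \left(\frac{35}{141} + 139\right) = \left(-125\right) \frac{19634}{141} = - \frac{2454250}{141}$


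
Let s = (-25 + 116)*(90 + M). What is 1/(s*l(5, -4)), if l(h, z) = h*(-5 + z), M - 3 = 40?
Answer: -1/544635 ≈ -1.8361e-6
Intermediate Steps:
M = 43 (M = 3 + 40 = 43)
s = 12103 (s = (-25 + 116)*(90 + 43) = 91*133 = 12103)
1/(s*l(5, -4)) = 1/(12103*(5*(-5 - 4))) = 1/(12103*(5*(-9))) = 1/(12103*(-45)) = 1/(-544635) = -1/544635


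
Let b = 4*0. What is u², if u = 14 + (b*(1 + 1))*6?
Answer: 196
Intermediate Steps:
b = 0
u = 14 (u = 14 + (0*(1 + 1))*6 = 14 + (0*2)*6 = 14 + 0*6 = 14 + 0 = 14)
u² = 14² = 196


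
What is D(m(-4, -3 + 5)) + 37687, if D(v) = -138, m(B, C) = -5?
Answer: 37549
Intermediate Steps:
D(m(-4, -3 + 5)) + 37687 = -138 + 37687 = 37549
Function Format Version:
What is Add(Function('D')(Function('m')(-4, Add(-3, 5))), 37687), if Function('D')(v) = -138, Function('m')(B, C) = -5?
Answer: 37549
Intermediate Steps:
Add(Function('D')(Function('m')(-4, Add(-3, 5))), 37687) = Add(-138, 37687) = 37549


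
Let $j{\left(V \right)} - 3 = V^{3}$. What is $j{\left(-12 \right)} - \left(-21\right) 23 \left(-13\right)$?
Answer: $-8004$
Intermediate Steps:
$j{\left(V \right)} = 3 + V^{3}$
$j{\left(-12 \right)} - \left(-21\right) 23 \left(-13\right) = \left(3 + \left(-12\right)^{3}\right) - \left(-21\right) 23 \left(-13\right) = \left(3 - 1728\right) - \left(-483\right) \left(-13\right) = -1725 - 6279 = -8004$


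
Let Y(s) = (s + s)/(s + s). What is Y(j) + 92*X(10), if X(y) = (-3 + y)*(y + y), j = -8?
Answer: 12881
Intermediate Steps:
Y(s) = 1 (Y(s) = (2*s)/((2*s)) = (2*s)*(1/(2*s)) = 1)
X(y) = 2*y*(-3 + y) (X(y) = (-3 + y)*(2*y) = 2*y*(-3 + y))
Y(j) + 92*X(10) = 1 + 92*(2*10*(-3 + 10)) = 1 + 92*(2*10*7) = 1 + 92*140 = 1 + 12880 = 12881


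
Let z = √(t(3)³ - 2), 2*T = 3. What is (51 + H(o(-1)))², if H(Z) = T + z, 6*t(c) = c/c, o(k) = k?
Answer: (1890 + I*√2586)²/1296 ≈ 2754.3 + 148.32*I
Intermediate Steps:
T = 3/2 (T = (½)*3 = 3/2 ≈ 1.5000)
t(c) = ⅙ (t(c) = (c/c)/6 = (⅙)*1 = ⅙)
z = I*√2586/36 (z = √((⅙)³ - 2) = √(1/216 - 2) = √(-431/216) = I*√2586/36 ≈ 1.4126*I)
H(Z) = 3/2 + I*√2586/36
(51 + H(o(-1)))² = (51 + (3/2 + I*√2586/36))² = (105/2 + I*√2586/36)²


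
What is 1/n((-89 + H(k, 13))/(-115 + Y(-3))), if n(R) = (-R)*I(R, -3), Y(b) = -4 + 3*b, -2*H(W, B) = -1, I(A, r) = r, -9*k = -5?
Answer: 256/531 ≈ 0.48211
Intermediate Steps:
k = 5/9 (k = -1/9*(-5) = 5/9 ≈ 0.55556)
H(W, B) = 1/2 (H(W, B) = -1/2*(-1) = 1/2)
n(R) = 3*R (n(R) = -R*(-3) = 3*R)
1/n((-89 + H(k, 13))/(-115 + Y(-3))) = 1/(3*((-89 + 1/2)/(-115 + (-4 + 3*(-3))))) = 1/(3*(-177/(2*(-115 + (-4 - 9))))) = 1/(3*(-177/(2*(-115 - 13)))) = 1/(3*(-177/2/(-128))) = 1/(3*(-177/2*(-1/128))) = 1/(3*(177/256)) = 1/(531/256) = 256/531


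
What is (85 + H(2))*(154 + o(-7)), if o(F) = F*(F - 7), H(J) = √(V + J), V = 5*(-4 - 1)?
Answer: 21420 + 252*I*√23 ≈ 21420.0 + 1208.5*I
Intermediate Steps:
V = -25 (V = 5*(-5) = -25)
H(J) = √(-25 + J)
o(F) = F*(-7 + F)
(85 + H(2))*(154 + o(-7)) = (85 + √(-25 + 2))*(154 - 7*(-7 - 7)) = (85 + √(-23))*(154 - 7*(-14)) = (85 + I*√23)*(154 + 98) = (85 + I*√23)*252 = 21420 + 252*I*√23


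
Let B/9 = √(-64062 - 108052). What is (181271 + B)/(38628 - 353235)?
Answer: -181271/314607 - 3*I*√172114/104869 ≈ -0.57618 - 0.011868*I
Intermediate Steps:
B = 9*I*√172114 (B = 9*√(-64062 - 108052) = 9*√(-172114) = 9*(I*√172114) = 9*I*√172114 ≈ 3733.8*I)
(181271 + B)/(38628 - 353235) = (181271 + 9*I*√172114)/(38628 - 353235) = (181271 + 9*I*√172114)/(-314607) = (181271 + 9*I*√172114)*(-1/314607) = -181271/314607 - 3*I*√172114/104869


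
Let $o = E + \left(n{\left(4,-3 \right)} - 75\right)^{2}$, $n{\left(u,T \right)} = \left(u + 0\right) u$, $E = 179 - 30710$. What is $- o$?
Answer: $27050$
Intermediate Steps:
$E = -30531$ ($E = 179 - 30710 = -30531$)
$n{\left(u,T \right)} = u^{2}$ ($n{\left(u,T \right)} = u u = u^{2}$)
$o = -27050$ ($o = -30531 + \left(4^{2} - 75\right)^{2} = -30531 + \left(16 - 75\right)^{2} = -30531 + \left(-59\right)^{2} = -30531 + 3481 = -27050$)
$- o = \left(-1\right) \left(-27050\right) = 27050$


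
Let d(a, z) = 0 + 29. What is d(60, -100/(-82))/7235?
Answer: 29/7235 ≈ 0.0040083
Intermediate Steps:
d(a, z) = 29
d(60, -100/(-82))/7235 = 29/7235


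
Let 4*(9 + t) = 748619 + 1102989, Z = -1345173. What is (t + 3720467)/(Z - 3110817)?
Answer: -418336/445599 ≈ -0.93882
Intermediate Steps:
t = 462893 (t = -9 + (748619 + 1102989)/4 = -9 + (1/4)*1851608 = -9 + 462902 = 462893)
(t + 3720467)/(Z - 3110817) = (462893 + 3720467)/(-1345173 - 3110817) = 4183360/(-4455990) = 4183360*(-1/4455990) = -418336/445599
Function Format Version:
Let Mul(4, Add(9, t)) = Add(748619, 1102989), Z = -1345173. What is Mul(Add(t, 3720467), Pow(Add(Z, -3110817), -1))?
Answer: Rational(-418336, 445599) ≈ -0.93882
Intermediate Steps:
t = 462893 (t = Add(-9, Mul(Rational(1, 4), Add(748619, 1102989))) = Add(-9, Mul(Rational(1, 4), 1851608)) = Add(-9, 462902) = 462893)
Mul(Add(t, 3720467), Pow(Add(Z, -3110817), -1)) = Mul(Add(462893, 3720467), Pow(Add(-1345173, -3110817), -1)) = Mul(4183360, Pow(-4455990, -1)) = Mul(4183360, Rational(-1, 4455990)) = Rational(-418336, 445599)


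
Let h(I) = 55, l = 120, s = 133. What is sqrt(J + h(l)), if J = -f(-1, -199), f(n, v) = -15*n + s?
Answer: I*sqrt(93) ≈ 9.6436*I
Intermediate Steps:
f(n, v) = 133 - 15*n (f(n, v) = -15*n + 133 = 133 - 15*n)
J = -148 (J = -(133 - 15*(-1)) = -(133 + 15) = -1*148 = -148)
sqrt(J + h(l)) = sqrt(-148 + 55) = sqrt(-93) = I*sqrt(93)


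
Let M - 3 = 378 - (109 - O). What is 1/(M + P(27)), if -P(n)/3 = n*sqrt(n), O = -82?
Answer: -190/141047 - 243*sqrt(3)/141047 ≈ -0.0043311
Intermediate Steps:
P(n) = -3*n**(3/2) (P(n) = -3*n*sqrt(n) = -3*n**(3/2))
M = 190 (M = 3 + (378 - (109 - 1*(-82))) = 3 + (378 - (109 + 82)) = 3 + (378 - 1*191) = 3 + (378 - 191) = 3 + 187 = 190)
1/(M + P(27)) = 1/(190 - 243*sqrt(3))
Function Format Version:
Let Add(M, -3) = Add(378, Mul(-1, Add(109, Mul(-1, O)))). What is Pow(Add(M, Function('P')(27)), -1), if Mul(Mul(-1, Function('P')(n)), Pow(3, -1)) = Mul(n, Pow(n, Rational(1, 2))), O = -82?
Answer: Add(Rational(-190, 141047), Mul(Rational(-243, 141047), Pow(3, Rational(1, 2)))) ≈ -0.0043311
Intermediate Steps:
Function('P')(n) = Mul(-3, Pow(n, Rational(3, 2))) (Function('P')(n) = Mul(-3, Mul(n, Pow(n, Rational(1, 2)))) = Mul(-3, Pow(n, Rational(3, 2))))
M = 190 (M = Add(3, Add(378, Mul(-1, Add(109, Mul(-1, -82))))) = Add(3, Add(378, Mul(-1, Add(109, 82)))) = Add(3, Add(378, Mul(-1, 191))) = Add(3, Add(378, -191)) = Add(3, 187) = 190)
Pow(Add(M, Function('P')(27)), -1) = Pow(Add(190, Mul(-3, Pow(27, Rational(3, 2)))), -1) = Pow(Add(190, Mul(-3, Mul(81, Pow(3, Rational(1, 2))))), -1) = Pow(Add(190, Mul(-243, Pow(3, Rational(1, 2)))), -1)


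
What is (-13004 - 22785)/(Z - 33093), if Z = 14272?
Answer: 35789/18821 ≈ 1.9015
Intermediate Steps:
(-13004 - 22785)/(Z - 33093) = (-13004 - 22785)/(14272 - 33093) = -35789/(-18821) = -35789*(-1/18821) = 35789/18821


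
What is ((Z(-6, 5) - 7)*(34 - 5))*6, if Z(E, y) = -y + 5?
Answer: -1218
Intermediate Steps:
Z(E, y) = 5 - y
((Z(-6, 5) - 7)*(34 - 5))*6 = (((5 - 1*5) - 7)*(34 - 5))*6 = (((5 - 5) - 7)*29)*6 = ((0 - 7)*29)*6 = -7*29*6 = -203*6 = -1218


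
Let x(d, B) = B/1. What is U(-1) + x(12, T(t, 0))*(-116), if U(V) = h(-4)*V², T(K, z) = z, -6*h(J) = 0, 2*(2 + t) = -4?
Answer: 0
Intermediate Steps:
t = -4 (t = -2 + (½)*(-4) = -2 - 2 = -4)
h(J) = 0 (h(J) = -⅙*0 = 0)
x(d, B) = B (x(d, B) = B*1 = B)
U(V) = 0 (U(V) = 0*V² = 0)
U(-1) + x(12, T(t, 0))*(-116) = 0 + 0*(-116) = 0 + 0 = 0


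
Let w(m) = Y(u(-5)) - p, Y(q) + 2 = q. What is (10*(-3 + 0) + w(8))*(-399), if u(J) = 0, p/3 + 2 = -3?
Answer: 6783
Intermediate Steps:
p = -15 (p = -6 + 3*(-3) = -6 - 9 = -15)
Y(q) = -2 + q
w(m) = 13 (w(m) = (-2 + 0) - 1*(-15) = -2 + 15 = 13)
(10*(-3 + 0) + w(8))*(-399) = (10*(-3 + 0) + 13)*(-399) = (10*(-3) + 13)*(-399) = (-30 + 13)*(-399) = -17*(-399) = 6783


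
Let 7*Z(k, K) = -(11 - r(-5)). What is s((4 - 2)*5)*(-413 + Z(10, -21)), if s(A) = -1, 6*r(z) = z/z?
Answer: 17411/42 ≈ 414.55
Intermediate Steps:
r(z) = 1/6 (r(z) = (z/z)/6 = (1/6)*1 = 1/6)
Z(k, K) = -65/42 (Z(k, K) = (-(11 - 1*1/6))/7 = (-(11 - 1/6))/7 = (-1*65/6)/7 = (1/7)*(-65/6) = -65/42)
s((4 - 2)*5)*(-413 + Z(10, -21)) = -(-413 - 65/42) = -1*(-17411/42) = 17411/42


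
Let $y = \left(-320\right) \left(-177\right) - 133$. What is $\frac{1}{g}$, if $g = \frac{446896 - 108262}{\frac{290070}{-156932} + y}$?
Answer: $\frac{4433733227}{26571255444} \approx 0.16686$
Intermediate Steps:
$y = 56507$ ($y = 56640 - 133 = 56507$)
$g = \frac{26571255444}{4433733227}$ ($g = \frac{446896 - 108262}{\frac{290070}{-156932} + 56507} = \frac{338634}{290070 \left(- \frac{1}{156932}\right) + 56507} = \frac{338634}{- \frac{145035}{78466} + 56507} = \frac{338634}{\frac{4433733227}{78466}} = 338634 \cdot \frac{78466}{4433733227} = \frac{26571255444}{4433733227} \approx 5.993$)
$\frac{1}{g} = \frac{1}{\frac{26571255444}{4433733227}} = \frac{4433733227}{26571255444}$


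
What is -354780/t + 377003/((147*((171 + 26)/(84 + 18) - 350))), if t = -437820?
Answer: -83247157583/12694204159 ≈ -6.5579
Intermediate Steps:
-354780/t + 377003/((147*((171 + 26)/(84 + 18) - 350))) = -354780/(-437820) + 377003/((147*((171 + 26)/(84 + 18) - 350))) = -354780*(-1/437820) + 377003/((147*(197/102 - 350))) = 5913/7297 + 377003/((147*(197*(1/102) - 350))) = 5913/7297 + 377003/((147*(197/102 - 350))) = 5913/7297 + 377003/((147*(-35503/102))) = 5913/7297 + 377003/(-1739647/34) = 5913/7297 + 377003*(-34/1739647) = 5913/7297 - 12818102/1739647 = -83247157583/12694204159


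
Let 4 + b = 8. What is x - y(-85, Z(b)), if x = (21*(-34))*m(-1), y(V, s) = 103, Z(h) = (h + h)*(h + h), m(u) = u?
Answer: 611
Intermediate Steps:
b = 4 (b = -4 + 8 = 4)
Z(h) = 4*h² (Z(h) = (2*h)*(2*h) = 4*h²)
x = 714 (x = (21*(-34))*(-1) = -714*(-1) = 714)
x - y(-85, Z(b)) = 714 - 1*103 = 714 - 103 = 611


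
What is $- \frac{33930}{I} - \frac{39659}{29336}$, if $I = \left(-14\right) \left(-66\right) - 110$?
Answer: $- \frac{513826453}{11939752} \approx -43.035$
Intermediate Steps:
$I = 814$ ($I = 924 - 110 = 814$)
$- \frac{33930}{I} - \frac{39659}{29336} = - \frac{33930}{814} - \frac{39659}{29336} = \left(-33930\right) \frac{1}{814} - \frac{39659}{29336} = - \frac{16965}{407} - \frac{39659}{29336} = - \frac{513826453}{11939752}$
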